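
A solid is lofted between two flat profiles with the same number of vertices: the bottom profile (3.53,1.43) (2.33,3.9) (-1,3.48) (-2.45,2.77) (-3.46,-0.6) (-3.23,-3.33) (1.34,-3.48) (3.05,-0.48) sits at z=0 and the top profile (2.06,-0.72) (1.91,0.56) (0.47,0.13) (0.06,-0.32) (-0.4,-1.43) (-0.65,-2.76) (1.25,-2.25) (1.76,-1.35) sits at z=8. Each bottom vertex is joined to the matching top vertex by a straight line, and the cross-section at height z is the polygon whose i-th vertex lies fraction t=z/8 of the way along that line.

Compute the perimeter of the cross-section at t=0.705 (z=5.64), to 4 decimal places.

Perimeter at t=0.705: 13.7774

Cross-section at t=0.705: each vertex is (1-t)·p0[i] + t·p1[i].
  v1: (1-0.705)·(3.53,1.43) + 0.705·(2.06,-0.72) = (2.4936,-0.0857)
  v2: (1-0.705)·(2.33,3.9) + 0.705·(1.91,0.56) = (2.0339,1.5453)
  v3: (1-0.705)·(-1,3.48) + 0.705·(0.47,0.13) = (0.0363,1.1183)
  v4: (1-0.705)·(-2.45,2.77) + 0.705·(0.06,-0.32) = (-0.6805,0.5916)
  v5: (1-0.705)·(-3.46,-0.6) + 0.705·(-0.4,-1.43) = (-1.3027,-1.1851)
  v6: (1-0.705)·(-3.23,-3.33) + 0.705·(-0.65,-2.76) = (-1.4111,-2.9282)
  v7: (1-0.705)·(1.34,-3.48) + 0.705·(1.25,-2.25) = (1.2766,-2.6128)
  v8: (1-0.705)·(3.05,-0.48) + 0.705·(1.76,-1.35) = (2.1406,-1.0934)
Perimeter = Σ |v_{i+1} − v_i|:
  edge 1→2: √(-0.4597² + 1.6311²) = 1.6946 (running 1.6946)
  edge 2→3: √(-1.9976² + -0.4270²) = 2.0427 (running 3.7373)
  edge 3→4: √(-0.7168² + -0.5267²) = 0.8895 (running 4.6268)
  edge 4→5: √(-0.6223² + -1.7767²) = 1.8825 (running 6.5093)
  edge 5→6: √(-0.1084² + -1.7430²) = 1.7464 (running 8.2557)
  edge 6→7: √(2.6877² + 0.3153²) = 2.7061 (running 10.9618)
  edge 7→8: √(0.8640² + 1.5195²) = 1.7480 (running 12.7097)
  edge 8→1: √(0.3531² + 1.0076²) = 1.0677 (running 13.7774)
Perimeter = 13.7774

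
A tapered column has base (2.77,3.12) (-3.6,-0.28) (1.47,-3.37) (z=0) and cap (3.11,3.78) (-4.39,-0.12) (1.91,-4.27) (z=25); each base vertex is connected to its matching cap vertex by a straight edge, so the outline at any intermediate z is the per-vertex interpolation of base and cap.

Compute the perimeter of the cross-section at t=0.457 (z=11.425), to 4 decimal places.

Cross-section at t=0.457: each vertex is (1-t)·p0[i] + t·p1[i].
  v1: (1-0.457)·(2.77,3.12) + 0.457·(3.11,3.78) = (2.9254,3.4216)
  v2: (1-0.457)·(-3.6,-0.28) + 0.457·(-4.39,-0.12) = (-3.9610,-0.2069)
  v3: (1-0.457)·(1.47,-3.37) + 0.457·(1.91,-4.27) = (1.6711,-3.7813)
Perimeter = Σ |v_{i+1} − v_i|:
  edge 1→2: √(-6.8864² + -3.6285²) = 7.7839 (running 7.7839)
  edge 2→3: √(5.6321² + -3.5744²) = 6.6706 (running 14.4545)
  edge 3→1: √(1.2543² + 7.2029²) = 7.3113 (running 21.7658)
Perimeter = 21.7658

Perimeter at t=0.457: 21.7658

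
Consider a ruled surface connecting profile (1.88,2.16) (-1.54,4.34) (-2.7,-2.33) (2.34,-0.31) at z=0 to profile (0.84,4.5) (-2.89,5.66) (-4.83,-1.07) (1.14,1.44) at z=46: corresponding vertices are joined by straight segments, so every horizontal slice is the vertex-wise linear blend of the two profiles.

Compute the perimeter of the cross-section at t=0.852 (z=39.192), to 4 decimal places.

Cross-section at t=0.852: each vertex is (1-t)·p0[i] + t·p1[i].
  v1: (1-0.852)·(1.88,2.16) + 0.852·(0.84,4.5) = (0.9939,4.1537)
  v2: (1-0.852)·(-1.54,4.34) + 0.852·(-2.89,5.66) = (-2.6902,5.4646)
  v3: (1-0.852)·(-2.7,-2.33) + 0.852·(-4.83,-1.07) = (-4.5148,-1.2565)
  v4: (1-0.852)·(2.34,-0.31) + 0.852·(1.14,1.44) = (1.3176,1.1810)
Perimeter = Σ |v_{i+1} − v_i|:
  edge 1→2: √(-3.6841² + 1.3110²) = 3.9104 (running 3.9104)
  edge 2→3: √(-1.8246² + -6.7211²) = 6.9644 (running 10.8748)
  edge 3→4: √(5.8324² + 2.4375²) = 6.3212 (running 17.1960)
  edge 4→1: √(-0.3237² + 2.9727²) = 2.9903 (running 20.1863)
Perimeter = 20.1863

Perimeter at t=0.852: 20.1863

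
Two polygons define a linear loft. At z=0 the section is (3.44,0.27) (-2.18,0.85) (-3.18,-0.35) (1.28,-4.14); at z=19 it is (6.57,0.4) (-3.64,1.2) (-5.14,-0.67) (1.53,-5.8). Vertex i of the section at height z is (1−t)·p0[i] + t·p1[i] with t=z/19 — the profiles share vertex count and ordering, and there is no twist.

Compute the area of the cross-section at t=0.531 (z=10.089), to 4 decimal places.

Cross-section at t=0.531: each vertex is (1-t)·p0[i] + t·p1[i].
  v1: (1-0.531)·(3.44,0.27) + 0.531·(6.57,0.4) = (5.1020,0.3390)
  v2: (1-0.531)·(-2.18,0.85) + 0.531·(-3.64,1.2) = (-2.9553,1.0358)
  v3: (1-0.531)·(-3.18,-0.35) + 0.531·(-5.14,-0.67) = (-4.2208,-0.5199)
  v4: (1-0.531)·(1.28,-4.14) + 0.531·(1.53,-5.8) = (1.4127,-5.0215)
Shoelace sum Σ(x_i·y_{i+1} − x_{i+1}·y_i):
  i=1: 5.1020·1.0358 − -2.9553·0.3390 = +6.2869 (running +6.2869)
  i=2: -2.9553·-0.5199 − -4.2208·1.0358 = +5.9086 (running +12.1954)
  i=3: -4.2208·-5.0215 − 1.4127·-0.5199 = +21.9289 (running +34.1243)
  i=4: 1.4127·0.3390 − 5.1020·-5.0215 = +26.0986 (running +60.2229)
Area = |Σ|/2 = |60.2229|/2 = 30.1115

Area at t=0.531: 30.1115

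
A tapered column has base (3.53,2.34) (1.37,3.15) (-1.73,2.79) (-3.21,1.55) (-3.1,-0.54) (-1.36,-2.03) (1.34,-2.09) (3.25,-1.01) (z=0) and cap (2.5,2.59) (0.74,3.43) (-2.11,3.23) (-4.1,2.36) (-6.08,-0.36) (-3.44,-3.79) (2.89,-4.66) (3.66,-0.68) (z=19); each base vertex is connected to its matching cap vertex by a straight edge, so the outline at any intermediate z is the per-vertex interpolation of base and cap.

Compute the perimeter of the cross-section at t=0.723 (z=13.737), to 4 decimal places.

Cross-section at t=0.723: each vertex is (1-t)·p0[i] + t·p1[i].
  v1: (1-0.723)·(3.53,2.34) + 0.723·(2.5,2.59) = (2.7853,2.5207)
  v2: (1-0.723)·(1.37,3.15) + 0.723·(0.74,3.43) = (0.9145,3.3524)
  v3: (1-0.723)·(-1.73,2.79) + 0.723·(-2.11,3.23) = (-2.0047,3.1081)
  v4: (1-0.723)·(-3.21,1.55) + 0.723·(-4.1,2.36) = (-3.8535,2.1356)
  v5: (1-0.723)·(-3.1,-0.54) + 0.723·(-6.08,-0.36) = (-5.2545,-0.4099)
  v6: (1-0.723)·(-1.36,-2.03) + 0.723·(-3.44,-3.79) = (-2.8638,-3.3025)
  v7: (1-0.723)·(1.34,-2.09) + 0.723·(2.89,-4.66) = (2.4607,-3.9481)
  v8: (1-0.723)·(3.25,-1.01) + 0.723·(3.66,-0.68) = (3.5464,-0.7714)
Perimeter = Σ |v_{i+1} − v_i|:
  edge 1→2: √(-1.8708² + 0.8317²) = 2.0473 (running 2.0473)
  edge 2→3: √(-2.9192² + -0.2443²) = 2.9295 (running 4.9768)
  edge 3→4: √(-1.8487² + -0.9725²) = 2.0889 (running 7.0657)
  edge 4→5: √(-1.4011² + -2.5455²) = 2.9056 (running 9.9713)
  edge 5→6: √(2.3907² + -2.8926²) = 3.7527 (running 13.7240)
  edge 6→7: √(5.3245² + -0.6456²) = 5.3635 (running 19.0875)
  edge 7→8: √(1.0858² + 3.1767²) = 3.3571 (running 22.4446)
  edge 8→1: √(-0.7611² + 3.2922²) = 3.3790 (running 25.8236)
Perimeter = 25.8236

Perimeter at t=0.723: 25.8236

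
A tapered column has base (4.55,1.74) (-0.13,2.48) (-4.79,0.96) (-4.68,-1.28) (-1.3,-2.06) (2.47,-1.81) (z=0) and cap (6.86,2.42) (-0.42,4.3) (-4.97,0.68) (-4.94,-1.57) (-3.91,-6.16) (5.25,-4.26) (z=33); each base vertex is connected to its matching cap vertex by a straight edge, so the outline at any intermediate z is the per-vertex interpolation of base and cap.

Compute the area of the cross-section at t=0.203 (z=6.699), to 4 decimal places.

Area at t=0.203: 40.2455

Cross-section at t=0.203: each vertex is (1-t)·p0[i] + t·p1[i].
  v1: (1-0.203)·(4.55,1.74) + 0.203·(6.86,2.42) = (5.0189,1.8780)
  v2: (1-0.203)·(-0.13,2.48) + 0.203·(-0.42,4.3) = (-0.1889,2.8495)
  v3: (1-0.203)·(-4.79,0.96) + 0.203·(-4.97,0.68) = (-4.8265,0.9032)
  v4: (1-0.203)·(-4.68,-1.28) + 0.203·(-4.94,-1.57) = (-4.7328,-1.3389)
  v5: (1-0.203)·(-1.3,-2.06) + 0.203·(-3.91,-6.16) = (-1.8298,-2.8923)
  v6: (1-0.203)·(2.47,-1.81) + 0.203·(5.25,-4.26) = (3.0343,-2.3074)
Shoelace sum Σ(x_i·y_{i+1} − x_{i+1}·y_i):
  i=1: 5.0189·2.8495 − -0.1889·1.8780 = +14.6559 (running +14.6559)
  i=2: -0.1889·0.9032 − -4.8265·2.8495 = +13.5825 (running +28.2384)
  i=3: -4.8265·-1.3389 − -4.7328·0.9032 = +10.7366 (running +38.9750)
  i=4: -4.7328·-2.8923 − -1.8298·-1.3389 = +11.2387 (running +50.2137)
  i=5: -1.8298·-2.3074 − 3.0343·-2.8923 = +12.9983 (running +63.2120)
  i=6: 3.0343·1.8780 − 5.0189·-2.3074 = +17.2790 (running +80.4910)
Area = |Σ|/2 = |80.4910|/2 = 40.2455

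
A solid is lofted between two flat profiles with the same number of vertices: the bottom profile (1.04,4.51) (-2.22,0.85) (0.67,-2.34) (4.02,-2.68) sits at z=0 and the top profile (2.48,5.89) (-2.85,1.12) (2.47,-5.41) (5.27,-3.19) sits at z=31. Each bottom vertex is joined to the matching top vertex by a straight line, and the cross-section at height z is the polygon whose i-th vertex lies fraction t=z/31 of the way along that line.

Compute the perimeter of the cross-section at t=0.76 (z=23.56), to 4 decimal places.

Perimeter at t=0.76: 26.4627

Cross-section at t=0.76: each vertex is (1-t)·p0[i] + t·p1[i].
  v1: (1-0.76)·(1.04,4.51) + 0.76·(2.48,5.89) = (2.1344,5.5588)
  v2: (1-0.76)·(-2.22,0.85) + 0.76·(-2.85,1.12) = (-2.6988,1.0552)
  v3: (1-0.76)·(0.67,-2.34) + 0.76·(2.47,-5.41) = (2.0380,-4.6732)
  v4: (1-0.76)·(4.02,-2.68) + 0.76·(5.27,-3.19) = (4.9700,-3.0676)
Perimeter = Σ |v_{i+1} − v_i|:
  edge 1→2: √(-4.8332² + -4.5036²) = 6.6062 (running 6.6062)
  edge 2→3: √(4.7368² + -5.7284²) = 7.4332 (running 14.0394)
  edge 3→4: √(2.9320² + 1.6056²) = 3.3428 (running 17.3822)
  edge 4→1: √(-2.8356² + 8.6264²) = 9.0805 (running 26.4627)
Perimeter = 26.4627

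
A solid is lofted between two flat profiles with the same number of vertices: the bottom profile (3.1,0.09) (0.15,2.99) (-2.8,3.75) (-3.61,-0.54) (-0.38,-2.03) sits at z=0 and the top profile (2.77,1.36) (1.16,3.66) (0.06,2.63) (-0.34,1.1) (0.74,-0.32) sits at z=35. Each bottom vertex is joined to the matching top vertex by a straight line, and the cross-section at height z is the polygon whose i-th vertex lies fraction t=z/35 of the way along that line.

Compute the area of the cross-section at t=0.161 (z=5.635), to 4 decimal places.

Area at t=0.161: 20.0031

Cross-section at t=0.161: each vertex is (1-t)·p0[i] + t·p1[i].
  v1: (1-0.161)·(3.1,0.09) + 0.161·(2.77,1.36) = (3.0469,0.2945)
  v2: (1-0.161)·(0.15,2.99) + 0.161·(1.16,3.66) = (0.3126,3.0979)
  v3: (1-0.161)·(-2.8,3.75) + 0.161·(0.06,2.63) = (-2.3395,3.5697)
  v4: (1-0.161)·(-3.61,-0.54) + 0.161·(-0.34,1.1) = (-3.0835,-0.2760)
  v5: (1-0.161)·(-0.38,-2.03) + 0.161·(0.74,-0.32) = (-0.1997,-1.7547)
Shoelace sum Σ(x_i·y_{i+1} − x_{i+1}·y_i):
  i=1: 3.0469·3.0979 − 0.3126·0.2945 = +9.3468 (running +9.3468)
  i=2: 0.3126·3.5697 − -2.3395·3.0979 = +8.3635 (running +17.7103)
  i=3: -2.3395·-0.2760 − -3.0835·3.5697 = +11.6528 (running +29.3631)
  i=4: -3.0835·-1.7547 − -0.1997·-0.2760 = +5.3555 (running +34.7186)
  i=5: -0.1997·0.2945 − 3.0469·-1.7547 = +5.2875 (running +40.0061)
Area = |Σ|/2 = |40.0061|/2 = 20.0031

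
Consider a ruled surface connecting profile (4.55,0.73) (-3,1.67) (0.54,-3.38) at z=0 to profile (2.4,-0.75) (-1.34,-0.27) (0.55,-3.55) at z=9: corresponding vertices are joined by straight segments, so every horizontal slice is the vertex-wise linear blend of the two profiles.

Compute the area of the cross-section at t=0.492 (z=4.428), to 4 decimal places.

Cross-section at t=0.492: each vertex is (1-t)·p0[i] + t·p1[i].
  v1: (1-0.492)·(4.55,0.73) + 0.492·(2.4,-0.75) = (3.4922,0.0018)
  v2: (1-0.492)·(-3,1.67) + 0.492·(-1.34,-0.27) = (-2.1833,0.7155)
  v3: (1-0.492)·(0.54,-3.38) + 0.492·(0.55,-3.55) = (0.5449,-3.4636)
Shoelace sum Σ(x_i·y_{i+1} − x_{i+1}·y_i):
  i=1: 3.4922·0.7155 − -2.1833·0.0018 = +2.5028 (running +2.5028)
  i=2: -2.1833·-3.4636 − 0.5449·0.7155 = +7.1722 (running +9.6750)
  i=3: 0.5449·0.0018 − 3.4922·-3.4636 = +12.0967 (running +21.7717)
Area = |Σ|/2 = |21.7717|/2 = 10.8858

Area at t=0.492: 10.8858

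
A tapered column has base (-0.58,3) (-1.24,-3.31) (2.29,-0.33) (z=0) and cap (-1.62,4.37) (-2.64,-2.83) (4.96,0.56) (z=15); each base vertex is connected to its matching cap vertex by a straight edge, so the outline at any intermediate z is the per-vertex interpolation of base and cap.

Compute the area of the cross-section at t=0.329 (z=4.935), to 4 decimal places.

Cross-section at t=0.329: each vertex is (1-t)·p0[i] + t·p1[i].
  v1: (1-0.329)·(-0.58,3) + 0.329·(-1.62,4.37) = (-0.9222,3.4507)
  v2: (1-0.329)·(-1.24,-3.31) + 0.329·(-2.64,-2.83) = (-1.7006,-3.1521)
  v3: (1-0.329)·(2.29,-0.33) + 0.329·(4.96,0.56) = (3.1684,-0.0372)
Shoelace sum Σ(x_i·y_{i+1} − x_{i+1}·y_i):
  i=1: -0.9222·-3.1521 − -1.7006·3.4507 = +8.7750 (running +8.7750)
  i=2: -1.7006·-0.0372 − 3.1684·-3.1521 = +10.0504 (running +18.8254)
  i=3: 3.1684·3.4507 − -0.9222·-0.0372 = +10.8991 (running +29.7245)
Area = |Σ|/2 = |29.7245|/2 = 14.8623

Area at t=0.329: 14.8623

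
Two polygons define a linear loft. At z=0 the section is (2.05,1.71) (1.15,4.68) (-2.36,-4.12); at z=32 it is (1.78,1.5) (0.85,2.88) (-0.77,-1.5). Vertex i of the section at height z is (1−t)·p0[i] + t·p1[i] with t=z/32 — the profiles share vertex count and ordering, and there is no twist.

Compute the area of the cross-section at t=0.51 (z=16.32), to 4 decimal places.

Area at t=0.51: 5.7443

Cross-section at t=0.51: each vertex is (1-t)·p0[i] + t·p1[i].
  v1: (1-0.51)·(2.05,1.71) + 0.51·(1.78,1.5) = (1.9123,1.6029)
  v2: (1-0.51)·(1.15,4.68) + 0.51·(0.85,2.88) = (0.9970,3.7620)
  v3: (1-0.51)·(-2.36,-4.12) + 0.51·(-0.77,-1.5) = (-1.5491,-2.7838)
Shoelace sum Σ(x_i·y_{i+1} − x_{i+1}·y_i):
  i=1: 1.9123·3.7620 − 0.9970·1.6029 = +5.5960 (running +5.5960)
  i=2: 0.9970·-2.7838 − -1.5491·3.7620 = +3.0523 (running +8.6482)
  i=3: -1.5491·1.6029 − 1.9123·-2.7838 = +2.8404 (running +11.4887)
Area = |Σ|/2 = |11.4887|/2 = 5.7443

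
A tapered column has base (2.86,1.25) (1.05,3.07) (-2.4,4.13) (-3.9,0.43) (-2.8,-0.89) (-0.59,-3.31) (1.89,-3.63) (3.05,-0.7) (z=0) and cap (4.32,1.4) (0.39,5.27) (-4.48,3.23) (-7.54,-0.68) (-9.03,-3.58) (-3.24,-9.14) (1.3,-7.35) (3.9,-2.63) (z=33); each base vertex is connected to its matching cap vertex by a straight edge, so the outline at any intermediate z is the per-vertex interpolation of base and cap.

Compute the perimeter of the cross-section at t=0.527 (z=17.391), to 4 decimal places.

Perimeter at t=0.527: 31.7917

Cross-section at t=0.527: each vertex is (1-t)·p0[i] + t·p1[i].
  v1: (1-0.527)·(2.86,1.25) + 0.527·(4.32,1.4) = (3.6294,1.3291)
  v2: (1-0.527)·(1.05,3.07) + 0.527·(0.39,5.27) = (0.7022,4.2294)
  v3: (1-0.527)·(-2.4,4.13) + 0.527·(-4.48,3.23) = (-3.4962,3.6557)
  v4: (1-0.527)·(-3.9,0.43) + 0.527·(-7.54,-0.68) = (-5.8183,-0.1550)
  v5: (1-0.527)·(-2.8,-0.89) + 0.527·(-9.03,-3.58) = (-6.0832,-2.3076)
  v6: (1-0.527)·(-0.59,-3.31) + 0.527·(-3.24,-9.14) = (-1.9866,-6.3824)
  v7: (1-0.527)·(1.89,-3.63) + 0.527·(1.3,-7.35) = (1.5791,-5.5904)
  v8: (1-0.527)·(3.05,-0.7) + 0.527·(3.9,-2.63) = (3.4979,-1.7171)
Perimeter = Σ |v_{i+1} − v_i|:
  edge 1→2: √(-2.9272² + 2.9003²) = 4.1208 (running 4.1208)
  edge 2→3: √(-4.1983² + -0.5737²) = 4.2374 (running 8.3581)
  edge 3→4: √(-2.3221² + -3.8107²) = 4.4624 (running 12.8206)
  edge 4→5: √(-0.2649² + -2.1527²) = 2.1689 (running 14.9895)
  edge 5→6: √(4.0967² + -4.0748²) = 5.7781 (running 20.7676)
  edge 6→7: √(3.5656² + 0.7920²) = 3.6525 (running 24.4201)
  edge 7→8: √(1.9189² + 3.8733²) = 4.3226 (running 28.7427)
  edge 8→1: √(0.1315² + 3.0462²) = 3.0490 (running 31.7917)
Perimeter = 31.7917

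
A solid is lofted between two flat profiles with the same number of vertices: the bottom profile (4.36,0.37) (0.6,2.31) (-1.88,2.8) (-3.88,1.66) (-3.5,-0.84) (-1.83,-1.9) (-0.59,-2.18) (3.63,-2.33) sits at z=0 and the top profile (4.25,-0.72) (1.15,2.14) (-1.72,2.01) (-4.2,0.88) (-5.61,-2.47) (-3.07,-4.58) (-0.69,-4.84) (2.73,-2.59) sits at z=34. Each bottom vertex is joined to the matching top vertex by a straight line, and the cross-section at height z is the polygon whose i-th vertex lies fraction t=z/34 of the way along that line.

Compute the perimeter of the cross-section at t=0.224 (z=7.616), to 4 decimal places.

Perimeter at t=0.224: 22.4014

Cross-section at t=0.224: each vertex is (1-t)·p0[i] + t·p1[i].
  v1: (1-0.224)·(4.36,0.37) + 0.224·(4.25,-0.72) = (4.3354,0.1258)
  v2: (1-0.224)·(0.6,2.31) + 0.224·(1.15,2.14) = (0.7232,2.2719)
  v3: (1-0.224)·(-1.88,2.8) + 0.224·(-1.72,2.01) = (-1.8442,2.6230)
  v4: (1-0.224)·(-3.88,1.66) + 0.224·(-4.2,0.88) = (-3.9517,1.4853)
  v5: (1-0.224)·(-3.5,-0.84) + 0.224·(-5.61,-2.47) = (-3.9726,-1.2051)
  v6: (1-0.224)·(-1.83,-1.9) + 0.224·(-3.07,-4.58) = (-2.1078,-2.5003)
  v7: (1-0.224)·(-0.59,-2.18) + 0.224·(-0.69,-4.84) = (-0.6124,-2.7758)
  v8: (1-0.224)·(3.63,-2.33) + 0.224·(2.73,-2.59) = (3.4284,-2.3882)
Perimeter = Σ |v_{i+1} − v_i|:
  edge 1→2: √(-3.6122² + 2.1461²) = 4.2016 (running 4.2016)
  edge 2→3: √(-2.5674² + 0.3511²) = 2.5913 (running 6.7928)
  edge 3→4: √(-2.1075² + -1.1378²) = 2.3950 (running 9.1879)
  edge 4→5: √(-0.0210² + -2.6904²) = 2.6905 (running 11.8784)
  edge 5→6: √(1.8649² + -1.2952²) = 2.2705 (running 14.1489)
  edge 6→7: √(1.4954² + -0.2755²) = 1.5205 (running 15.6694)
  edge 7→8: √(4.0408² + 0.3876²) = 4.0593 (running 19.7288)
  edge 8→1: √(0.9070² + 2.5141²) = 2.6727 (running 22.4014)
Perimeter = 22.4014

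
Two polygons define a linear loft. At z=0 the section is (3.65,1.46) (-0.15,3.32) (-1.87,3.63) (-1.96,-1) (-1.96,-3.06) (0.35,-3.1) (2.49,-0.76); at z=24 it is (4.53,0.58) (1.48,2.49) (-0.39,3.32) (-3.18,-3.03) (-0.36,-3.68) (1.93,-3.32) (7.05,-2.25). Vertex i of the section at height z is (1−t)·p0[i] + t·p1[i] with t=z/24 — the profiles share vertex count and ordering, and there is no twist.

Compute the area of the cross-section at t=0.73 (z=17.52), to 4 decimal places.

Area at t=0.73: 36.4693

Cross-section at t=0.73: each vertex is (1-t)·p0[i] + t·p1[i].
  v1: (1-0.73)·(3.65,1.46) + 0.73·(4.53,0.58) = (4.2924,0.8176)
  v2: (1-0.73)·(-0.15,3.32) + 0.73·(1.48,2.49) = (1.0399,2.7141)
  v3: (1-0.73)·(-1.87,3.63) + 0.73·(-0.39,3.32) = (-0.7896,3.4037)
  v4: (1-0.73)·(-1.96,-1) + 0.73·(-3.18,-3.03) = (-2.8506,-2.4819)
  v5: (1-0.73)·(-1.96,-3.06) + 0.73·(-0.36,-3.68) = (-0.7920,-3.5126)
  v6: (1-0.73)·(0.35,-3.1) + 0.73·(1.93,-3.32) = (1.5034,-3.2606)
  v7: (1-0.73)·(2.49,-0.76) + 0.73·(7.05,-2.25) = (5.8188,-1.8477)
Shoelace sum Σ(x_i·y_{i+1} − x_{i+1}·y_i):
  i=1: 4.2924·2.7141 − 1.0399·0.8176 = +10.7998 (running +10.7998)
  i=2: 1.0399·3.4037 − -0.7896·2.7141 = +5.6826 (running +16.4823)
  i=3: -0.7896·-2.4819 − -2.8506·3.4037 = +11.6623 (running +28.1446)
  i=4: -2.8506·-3.5126 − -0.7920·-2.4819 = +8.0474 (running +36.1920)
  i=5: -0.7920·-3.2606 − 1.5034·-3.5126 = +7.8632 (running +44.0552)
  i=6: 1.5034·-1.8477 − 5.8188·-3.2606 = +16.1949 (running +60.2502)
  i=7: 5.8188·0.8176 − 4.2924·-1.8477 = +12.6885 (running +72.9387)
Area = |Σ|/2 = |72.9387|/2 = 36.4693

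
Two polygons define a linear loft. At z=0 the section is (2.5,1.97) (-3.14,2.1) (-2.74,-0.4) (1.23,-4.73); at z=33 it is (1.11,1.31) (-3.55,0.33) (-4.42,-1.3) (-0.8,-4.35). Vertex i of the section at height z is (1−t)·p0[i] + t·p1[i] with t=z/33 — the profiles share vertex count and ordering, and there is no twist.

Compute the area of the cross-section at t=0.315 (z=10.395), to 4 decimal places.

Cross-section at t=0.315: each vertex is (1-t)·p0[i] + t·p1[i].
  v1: (1-0.315)·(2.5,1.97) + 0.315·(1.11,1.31) = (2.0621,1.7621)
  v2: (1-0.315)·(-3.14,2.1) + 0.315·(-3.55,0.33) = (-3.2691,1.5425)
  v3: (1-0.315)·(-2.74,-0.4) + 0.315·(-4.42,-1.3) = (-3.2692,-0.6835)
  v4: (1-0.315)·(1.23,-4.73) + 0.315·(-0.8,-4.35) = (0.5906,-4.6103)
Shoelace sum Σ(x_i·y_{i+1} − x_{i+1}·y_i):
  i=1: 2.0621·1.5425 − -3.2691·1.7621 = +8.9413 (running +8.9413)
  i=2: -3.2691·-0.6835 − -3.2692·1.5425 = +7.2770 (running +16.2184)
  i=3: -3.2692·-4.6103 − 0.5906·-0.6835 = +15.4756 (running +31.6940)
  i=4: 0.5906·1.7621 − 2.0621·-4.6103 = +10.5477 (running +42.2417)
Area = |Σ|/2 = |42.2417|/2 = 21.1209

Area at t=0.315: 21.1209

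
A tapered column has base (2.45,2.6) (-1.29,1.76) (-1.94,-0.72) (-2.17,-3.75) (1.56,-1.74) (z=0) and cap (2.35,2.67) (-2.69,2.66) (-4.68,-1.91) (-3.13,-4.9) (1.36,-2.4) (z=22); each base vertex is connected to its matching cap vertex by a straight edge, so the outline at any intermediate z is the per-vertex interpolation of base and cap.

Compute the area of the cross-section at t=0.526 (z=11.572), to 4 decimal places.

Cross-section at t=0.526: each vertex is (1-t)·p0[i] + t·p1[i].
  v1: (1-0.526)·(2.45,2.6) + 0.526·(2.35,2.67) = (2.3974,2.6368)
  v2: (1-0.526)·(-1.29,1.76) + 0.526·(-2.69,2.66) = (-2.0264,2.2334)
  v3: (1-0.526)·(-1.94,-0.72) + 0.526·(-4.68,-1.91) = (-3.3812,-1.3459)
  v4: (1-0.526)·(-2.17,-3.75) + 0.526·(-3.13,-4.9) = (-2.6750,-4.3549)
  v5: (1-0.526)·(1.56,-1.74) + 0.526·(1.36,-2.4) = (1.4548,-2.0872)
Shoelace sum Σ(x_i·y_{i+1} − x_{i+1}·y_i):
  i=1: 2.3974·2.2334 − -2.0264·2.6368 = +10.6976 (running +10.6976)
  i=2: -2.0264·-1.3459 − -3.3812·2.2334 = +10.2791 (running +20.9767)
  i=3: -3.3812·-4.3549 − -2.6750·-1.3459 = +11.1246 (running +32.1013)
  i=4: -2.6750·-2.0872 − 1.4548·-4.3549 = +11.9186 (running +44.0199)
  i=5: 1.4548·2.6368 − 2.3974·-2.0872 = +8.8398 (running +52.8597)
Area = |Σ|/2 = |52.8597|/2 = 26.4298

Area at t=0.526: 26.4298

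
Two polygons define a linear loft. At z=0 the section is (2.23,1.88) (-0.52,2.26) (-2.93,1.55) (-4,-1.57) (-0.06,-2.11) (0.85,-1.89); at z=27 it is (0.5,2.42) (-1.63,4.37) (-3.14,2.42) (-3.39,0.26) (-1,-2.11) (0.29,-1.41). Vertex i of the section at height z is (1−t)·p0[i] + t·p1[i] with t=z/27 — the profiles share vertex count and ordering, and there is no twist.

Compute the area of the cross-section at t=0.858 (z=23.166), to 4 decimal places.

Cross-section at t=0.858: each vertex is (1-t)·p0[i] + t·p1[i].
  v1: (1-0.858)·(2.23,1.88) + 0.858·(0.5,2.42) = (0.7457,2.3433)
  v2: (1-0.858)·(-0.52,2.26) + 0.858·(-1.63,4.37) = (-1.4724,4.0704)
  v3: (1-0.858)·(-2.93,1.55) + 0.858·(-3.14,2.42) = (-3.1102,2.2965)
  v4: (1-0.858)·(-4,-1.57) + 0.858·(-3.39,0.26) = (-3.4766,0.0001)
  v5: (1-0.858)·(-0.06,-2.11) + 0.858·(-1,-2.11) = (-0.8665,-2.1100)
  v6: (1-0.858)·(0.85,-1.89) + 0.858·(0.29,-1.41) = (0.3695,-1.4782)
Shoelace sum Σ(x_i·y_{i+1} − x_{i+1}·y_i):
  i=1: 0.7457·4.0704 − -1.4724·2.3433 = +6.4854 (running +6.4854)
  i=2: -1.4724·2.2965 − -3.1102·4.0704 = +9.2784 (running +15.7637)
  i=3: -3.1102·0.0001 − -3.4766·2.2965 = +7.9835 (running +23.7472)
  i=4: -3.4766·-2.1100 − -0.8665·0.0001 = +7.3358 (running +31.0830)
  i=5: -0.8665·-1.4782 − 0.3695·-2.1100 = +2.0605 (running +33.1435)
  i=6: 0.3695·2.3433 − 0.7457·-1.4782 = +1.9681 (running +35.1117)
Area = |Σ|/2 = |35.1117|/2 = 17.5558

Area at t=0.858: 17.5558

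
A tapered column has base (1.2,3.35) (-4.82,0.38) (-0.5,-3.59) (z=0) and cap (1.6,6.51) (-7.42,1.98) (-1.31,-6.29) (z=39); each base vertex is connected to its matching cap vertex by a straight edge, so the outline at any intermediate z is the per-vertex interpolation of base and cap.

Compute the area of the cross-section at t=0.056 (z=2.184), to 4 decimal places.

Area at t=0.056: 19.7853

Cross-section at t=0.056: each vertex is (1-t)·p0[i] + t·p1[i].
  v1: (1-0.056)·(1.2,3.35) + 0.056·(1.6,6.51) = (1.2224,3.5270)
  v2: (1-0.056)·(-4.82,0.38) + 0.056·(-7.42,1.98) = (-4.9656,0.4696)
  v3: (1-0.056)·(-0.5,-3.59) + 0.056·(-1.31,-6.29) = (-0.5454,-3.7412)
Shoelace sum Σ(x_i·y_{i+1} − x_{i+1}·y_i):
  i=1: 1.2224·0.4696 − -4.9656·3.5270 = +18.0875 (running +18.0875)
  i=2: -4.9656·-3.7412 − -0.5454·0.4696 = +18.8334 (running +36.9209)
  i=3: -0.5454·3.5270 − 1.2224·-3.7412 = +2.6498 (running +39.5707)
Area = |Σ|/2 = |39.5707|/2 = 19.7853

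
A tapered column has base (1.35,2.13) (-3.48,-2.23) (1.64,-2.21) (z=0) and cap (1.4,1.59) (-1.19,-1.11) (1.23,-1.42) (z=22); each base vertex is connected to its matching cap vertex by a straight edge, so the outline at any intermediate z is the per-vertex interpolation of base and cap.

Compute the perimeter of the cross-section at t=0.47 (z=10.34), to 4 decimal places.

Perimeter at t=0.47: 12.7731

Cross-section at t=0.47: each vertex is (1-t)·p0[i] + t·p1[i].
  v1: (1-0.47)·(1.35,2.13) + 0.47·(1.4,1.59) = (1.3735,1.8762)
  v2: (1-0.47)·(-3.48,-2.23) + 0.47·(-1.19,-1.11) = (-2.4037,-1.7036)
  v3: (1-0.47)·(1.64,-2.21) + 0.47·(1.23,-1.42) = (1.4473,-1.8387)
Perimeter = Σ |v_{i+1} − v_i|:
  edge 1→2: √(-3.7772² + -3.5798²) = 5.2041 (running 5.2041)
  edge 2→3: √(3.8510² + -0.1351²) = 3.8534 (running 9.0574)
  edge 3→1: √(-0.0738² + 3.7149²) = 3.7156 (running 12.7731)
Perimeter = 12.7731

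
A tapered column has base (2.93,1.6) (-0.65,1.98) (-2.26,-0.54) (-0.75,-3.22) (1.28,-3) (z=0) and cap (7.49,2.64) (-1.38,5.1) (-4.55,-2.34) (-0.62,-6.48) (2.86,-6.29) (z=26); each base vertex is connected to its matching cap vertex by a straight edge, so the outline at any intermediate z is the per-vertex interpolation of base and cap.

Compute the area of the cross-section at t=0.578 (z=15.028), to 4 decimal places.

Area at t=0.578: 51.2526

Cross-section at t=0.578: each vertex is (1-t)·p0[i] + t·p1[i].
  v1: (1-0.578)·(2.93,1.6) + 0.578·(7.49,2.64) = (5.5657,2.2011)
  v2: (1-0.578)·(-0.65,1.98) + 0.578·(-1.38,5.1) = (-1.0719,3.7834)
  v3: (1-0.578)·(-2.26,-0.54) + 0.578·(-4.55,-2.34) = (-3.5836,-1.5804)
  v4: (1-0.578)·(-0.75,-3.22) + 0.578·(-0.62,-6.48) = (-0.6749,-5.1043)
  v5: (1-0.578)·(1.28,-3) + 0.578·(2.86,-6.29) = (2.1932,-4.9016)
Shoelace sum Σ(x_i·y_{i+1} − x_{i+1}·y_i):
  i=1: 5.5657·3.7834 − -1.0719·2.2011 = +23.4164 (running +23.4164)
  i=2: -1.0719·-1.5804 − -3.5836·3.7834 = +15.2522 (running +38.6687)
  i=3: -3.5836·-5.1043 − -0.6749·-1.5804 = +17.2253 (running +55.8939)
  i=4: -0.6749·-4.9016 − 2.1932·-5.1043 = +14.5028 (running +70.3967)
  i=5: 2.1932·2.2011 − 5.5657·-4.9016 = +32.1084 (running +102.5052)
Area = |Σ|/2 = |102.5052|/2 = 51.2526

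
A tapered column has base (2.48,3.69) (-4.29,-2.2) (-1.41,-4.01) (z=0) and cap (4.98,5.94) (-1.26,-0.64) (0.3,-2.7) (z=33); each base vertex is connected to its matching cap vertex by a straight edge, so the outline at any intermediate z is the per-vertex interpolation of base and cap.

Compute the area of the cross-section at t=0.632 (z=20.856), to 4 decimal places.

Area at t=0.632: 12.8029

Cross-section at t=0.632: each vertex is (1-t)·p0[i] + t·p1[i].
  v1: (1-0.632)·(2.48,3.69) + 0.632·(4.98,5.94) = (4.0600,5.1120)
  v2: (1-0.632)·(-4.29,-2.2) + 0.632·(-1.26,-0.64) = (-2.3750,-1.2141)
  v3: (1-0.632)·(-1.41,-4.01) + 0.632·(0.3,-2.7) = (-0.3293,-3.1821)
Shoelace sum Σ(x_i·y_{i+1} − x_{i+1}·y_i):
  i=1: 4.0600·-1.2141 − -2.3750·5.1120 = +7.2120 (running +7.2120)
  i=2: -2.3750·-3.1821 − -0.3293·-1.2141 = +7.1578 (running +14.3698)
  i=3: -0.3293·5.1120 − 4.0600·-3.1821 = +11.2360 (running +25.6058)
Area = |Σ|/2 = |25.6058|/2 = 12.8029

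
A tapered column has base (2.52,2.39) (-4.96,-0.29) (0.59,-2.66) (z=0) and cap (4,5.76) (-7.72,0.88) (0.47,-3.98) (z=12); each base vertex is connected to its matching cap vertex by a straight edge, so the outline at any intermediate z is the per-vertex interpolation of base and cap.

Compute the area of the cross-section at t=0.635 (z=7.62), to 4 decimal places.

Cross-section at t=0.635: each vertex is (1-t)·p0[i] + t·p1[i].
  v1: (1-0.635)·(2.52,2.39) + 0.635·(4,5.76) = (3.4598,4.5300)
  v2: (1-0.635)·(-4.96,-0.29) + 0.635·(-7.72,0.88) = (-6.7126,0.4529)
  v3: (1-0.635)·(0.59,-2.66) + 0.635·(0.47,-3.98) = (0.5138,-3.4982)
Shoelace sum Σ(x_i·y_{i+1} − x_{i+1}·y_i):
  i=1: 3.4598·0.4529 − -6.7126·4.5300 = +31.9749 (running +31.9749)
  i=2: -6.7126·-3.4982 − 0.5138·0.4529 = +23.2493 (running +55.2242)
  i=3: 0.5138·4.5300 − 3.4598·-3.4982 = +14.4306 (running +69.6547)
Area = |Σ|/2 = |69.6547|/2 = 34.8274

Area at t=0.635: 34.8274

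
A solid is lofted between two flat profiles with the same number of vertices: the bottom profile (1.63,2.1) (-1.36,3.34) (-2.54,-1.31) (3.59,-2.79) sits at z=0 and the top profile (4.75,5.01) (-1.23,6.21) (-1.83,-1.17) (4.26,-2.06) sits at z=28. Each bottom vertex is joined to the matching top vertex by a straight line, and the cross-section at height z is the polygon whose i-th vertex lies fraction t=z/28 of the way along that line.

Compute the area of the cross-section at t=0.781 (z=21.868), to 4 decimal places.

Cross-section at t=0.781: each vertex is (1-t)·p0[i] + t·p1[i].
  v1: (1-0.781)·(1.63,2.1) + 0.781·(4.75,5.01) = (4.0667,4.3727)
  v2: (1-0.781)·(-1.36,3.34) + 0.781·(-1.23,6.21) = (-1.2585,5.5815)
  v3: (1-0.781)·(-2.54,-1.31) + 0.781·(-1.83,-1.17) = (-1.9855,-1.2007)
  v4: (1-0.781)·(3.59,-2.79) + 0.781·(4.26,-2.06) = (4.1133,-2.2199)
Shoelace sum Σ(x_i·y_{i+1} − x_{i+1}·y_i):
  i=1: 4.0667·5.5815 − -1.2585·4.3727 = +28.2012 (running +28.2012)
  i=2: -1.2585·-1.2007 − -1.9855·5.5815 = +12.5929 (running +40.7941)
  i=3: -1.9855·-2.2199 − 4.1133·-1.2007 = +9.3462 (running +50.1403)
  i=4: 4.1133·4.3727 − 4.0667·-2.2199 = +27.0137 (running +77.1540)
Area = |Σ|/2 = |77.1540|/2 = 38.5770

Area at t=0.781: 38.5770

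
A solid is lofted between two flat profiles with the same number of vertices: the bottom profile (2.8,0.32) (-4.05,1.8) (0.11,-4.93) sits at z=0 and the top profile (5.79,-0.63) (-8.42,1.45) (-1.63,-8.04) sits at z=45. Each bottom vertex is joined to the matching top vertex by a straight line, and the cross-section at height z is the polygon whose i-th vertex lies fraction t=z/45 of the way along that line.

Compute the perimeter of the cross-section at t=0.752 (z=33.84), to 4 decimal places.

Cross-section at t=0.752: each vertex is (1-t)·p0[i] + t·p1[i].
  v1: (1-0.752)·(2.8,0.32) + 0.752·(5.79,-0.63) = (5.0485,-0.3944)
  v2: (1-0.752)·(-4.05,1.8) + 0.752·(-8.42,1.45) = (-7.3362,1.5368)
  v3: (1-0.752)·(0.11,-4.93) + 0.752·(-1.63,-8.04) = (-1.1985,-7.2687)
Perimeter = Σ |v_{i+1} − v_i|:
  edge 1→2: √(-12.3847² + 1.9312²) = 12.5344 (running 12.5344)
  edge 2→3: √(6.1378² + -8.8055²) = 10.7336 (running 23.2679)
  edge 3→1: √(6.2470² + 6.8743²) = 9.2887 (running 32.5567)
Perimeter = 32.5567

Perimeter at t=0.752: 32.5567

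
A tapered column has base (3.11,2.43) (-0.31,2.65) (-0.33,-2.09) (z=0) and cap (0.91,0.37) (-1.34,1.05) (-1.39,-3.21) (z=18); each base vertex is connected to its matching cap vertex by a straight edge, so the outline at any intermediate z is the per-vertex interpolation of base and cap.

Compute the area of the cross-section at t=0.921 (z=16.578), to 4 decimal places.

Cross-section at t=0.921: each vertex is (1-t)·p0[i] + t·p1[i].
  v1: (1-0.921)·(3.11,2.43) + 0.921·(0.91,0.37) = (1.0838,0.5327)
  v2: (1-0.921)·(-0.31,2.65) + 0.921·(-1.34,1.05) = (-1.2586,1.1764)
  v3: (1-0.921)·(-0.33,-2.09) + 0.921·(-1.39,-3.21) = (-1.3063,-3.1215)
Shoelace sum Σ(x_i·y_{i+1} − x_{i+1}·y_i):
  i=1: 1.0838·1.1764 − -1.2586·0.5327 = +1.9455 (running +1.9455)
  i=2: -1.2586·-3.1215 − -1.3063·1.1764 = +5.4655 (running +7.4110)
  i=3: -1.3063·0.5327 − 1.0838·-3.1215 = +2.6872 (running +10.0982)
Area = |Σ|/2 = |10.0982|/2 = 5.0491

Area at t=0.921: 5.0491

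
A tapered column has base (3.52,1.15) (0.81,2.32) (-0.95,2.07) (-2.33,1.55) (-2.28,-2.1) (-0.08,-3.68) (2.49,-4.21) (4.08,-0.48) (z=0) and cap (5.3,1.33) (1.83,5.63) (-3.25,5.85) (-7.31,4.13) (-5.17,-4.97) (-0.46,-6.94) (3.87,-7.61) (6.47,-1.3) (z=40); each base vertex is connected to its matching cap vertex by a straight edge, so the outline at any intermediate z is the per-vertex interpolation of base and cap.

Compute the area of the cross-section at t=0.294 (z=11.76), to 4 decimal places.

Cross-section at t=0.294: each vertex is (1-t)·p0[i] + t·p1[i].
  v1: (1-0.294)·(3.52,1.15) + 0.294·(5.3,1.33) = (4.0433,1.2029)
  v2: (1-0.294)·(0.81,2.32) + 0.294·(1.83,5.63) = (1.1099,3.2931)
  v3: (1-0.294)·(-0.95,2.07) + 0.294·(-3.25,5.85) = (-1.6262,3.1813)
  v4: (1-0.294)·(-2.33,1.55) + 0.294·(-7.31,4.13) = (-3.7941,2.3085)
  v5: (1-0.294)·(-2.28,-2.1) + 0.294·(-5.17,-4.97) = (-3.1297,-2.9438)
  v6: (1-0.294)·(-0.08,-3.68) + 0.294·(-0.46,-6.94) = (-0.1917,-4.6384)
  v7: (1-0.294)·(2.49,-4.21) + 0.294·(3.87,-7.61) = (2.8957,-5.2096)
  v8: (1-0.294)·(4.08,-0.48) + 0.294·(6.47,-1.3) = (4.7827,-0.7211)
Shoelace sum Σ(x_i·y_{i+1} − x_{i+1}·y_i):
  i=1: 4.0433·3.2931 − 1.1099·1.2029 = +11.9801 (running +11.9801)
  i=2: 1.1099·3.1813 − -1.6262·3.2931 = +8.8862 (running +20.8663)
  i=3: -1.6262·2.3085 − -3.7941·3.1813 = +8.3162 (running +29.1825)
  i=4: -3.7941·-2.9438 − -3.1297·2.3085 = +18.3939 (running +47.5764)
  i=5: -3.1297·-4.6384 − -0.1917·-2.9438 = +13.9524 (running +61.5288)
  i=6: -0.1917·-5.2096 − 2.8957·-4.6384 = +14.4304 (running +75.9592)
  i=7: 2.8957·-0.7211 − 4.7827·-5.2096 = +22.8277 (running +98.7869)
  i=8: 4.7827·1.2029 − 4.0433·-0.7211 = +8.6687 (running +107.4556)
Area = |Σ|/2 = |107.4556|/2 = 53.7278

Area at t=0.294: 53.7278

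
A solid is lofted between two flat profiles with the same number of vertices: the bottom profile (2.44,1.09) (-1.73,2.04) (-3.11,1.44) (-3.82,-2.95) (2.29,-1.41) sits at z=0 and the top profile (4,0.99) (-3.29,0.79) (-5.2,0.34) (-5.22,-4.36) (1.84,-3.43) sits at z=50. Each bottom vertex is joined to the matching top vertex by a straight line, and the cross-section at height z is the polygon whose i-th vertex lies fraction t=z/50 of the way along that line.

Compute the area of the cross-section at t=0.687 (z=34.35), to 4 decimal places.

Cross-section at t=0.687: each vertex is (1-t)·p0[i] + t·p1[i].
  v1: (1-0.687)·(2.44,1.09) + 0.687·(4,0.99) = (3.5117,1.0213)
  v2: (1-0.687)·(-1.73,2.04) + 0.687·(-3.29,0.79) = (-2.8017,1.1812)
  v3: (1-0.687)·(-3.11,1.44) + 0.687·(-5.2,0.34) = (-4.5458,0.6843)
  v4: (1-0.687)·(-3.82,-2.95) + 0.687·(-5.22,-4.36) = (-4.7818,-3.9187)
  v5: (1-0.687)·(2.29,-1.41) + 0.687·(1.84,-3.43) = (1.9808,-2.7977)
Shoelace sum Σ(x_i·y_{i+1} − x_{i+1}·y_i):
  i=1: 3.5117·1.1812 − -2.8017·1.0213 = +7.0096 (running +7.0096)
  i=2: -2.8017·0.6843 − -4.5458·1.1812 = +3.4525 (running +10.4622)
  i=3: -4.5458·-3.9187 − -4.7818·0.6843 = +21.0858 (running +31.5480)
  i=4: -4.7818·-2.7977 − 1.9808·-3.9187 = +21.1405 (running +52.6885)
  i=5: 1.9808·1.0213 − 3.5117·-2.7977 = +11.8479 (running +64.5364)
Area = |Σ|/2 = |64.5364|/2 = 32.2682

Area at t=0.687: 32.2682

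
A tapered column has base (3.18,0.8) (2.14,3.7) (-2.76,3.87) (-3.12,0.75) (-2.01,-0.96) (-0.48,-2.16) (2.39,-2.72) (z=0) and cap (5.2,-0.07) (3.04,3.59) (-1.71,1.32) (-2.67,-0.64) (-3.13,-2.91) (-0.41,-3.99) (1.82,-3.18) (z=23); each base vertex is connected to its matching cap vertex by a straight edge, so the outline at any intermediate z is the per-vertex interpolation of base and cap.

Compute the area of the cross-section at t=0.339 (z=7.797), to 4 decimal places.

Cross-section at t=0.339: each vertex is (1-t)·p0[i] + t·p1[i].
  v1: (1-0.339)·(3.18,0.8) + 0.339·(5.2,-0.07) = (3.8648,0.5051)
  v2: (1-0.339)·(2.14,3.7) + 0.339·(3.04,3.59) = (2.4451,3.6627)
  v3: (1-0.339)·(-2.76,3.87) + 0.339·(-1.71,1.32) = (-2.4040,3.0056)
  v4: (1-0.339)·(-3.12,0.75) + 0.339·(-2.67,-0.64) = (-2.9675,0.2788)
  v5: (1-0.339)·(-2.01,-0.96) + 0.339·(-3.13,-2.91) = (-2.3897,-1.6211)
  v6: (1-0.339)·(-0.48,-2.16) + 0.339·(-0.41,-3.99) = (-0.4563,-2.7804)
  v7: (1-0.339)·(2.39,-2.72) + 0.339·(1.82,-3.18) = (2.1968,-2.8759)
Shoelace sum Σ(x_i·y_{i+1} − x_{i+1}·y_i):
  i=1: 3.8648·3.6627 − 2.4451·0.5051 = +12.9206 (running +12.9206)
  i=2: 2.4451·3.0056 − -2.4040·3.6627 = +16.1542 (running +29.0748)
  i=3: -2.4040·0.2788 − -2.9675·3.0056 = +8.2486 (running +37.3234)
  i=4: -2.9675·-1.6211 − -2.3897·0.2788 = +5.4766 (running +42.8000)
  i=5: -2.3897·-2.7804 − -0.4563·-1.6211 = +5.9046 (running +48.7046)
  i=6: -0.4563·-2.8759 − 2.1968·-2.7804 = +7.4200 (running +56.1246)
  i=7: 2.1968·0.5051 − 3.8648·-2.8759 = +12.2244 (running +68.3490)
Area = |Σ|/2 = |68.3490|/2 = 34.1745

Area at t=0.339: 34.1745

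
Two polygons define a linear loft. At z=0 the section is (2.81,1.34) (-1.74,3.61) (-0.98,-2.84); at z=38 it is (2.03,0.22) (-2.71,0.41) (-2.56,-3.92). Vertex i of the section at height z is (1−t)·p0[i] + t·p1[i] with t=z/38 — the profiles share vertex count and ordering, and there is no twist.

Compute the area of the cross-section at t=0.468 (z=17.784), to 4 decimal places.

Cross-section at t=0.468: each vertex is (1-t)·p0[i] + t·p1[i].
  v1: (1-0.468)·(2.81,1.34) + 0.468·(2.03,0.22) = (2.4450,0.8158)
  v2: (1-0.468)·(-1.74,3.61) + 0.468·(-2.71,0.41) = (-2.1940,2.1124)
  v3: (1-0.468)·(-0.98,-2.84) + 0.468·(-2.56,-3.92) = (-1.7194,-3.3454)
Shoelace sum Σ(x_i·y_{i+1} − x_{i+1}·y_i):
  i=1: 2.4450·2.1124 − -2.1940·0.8158 = +6.9547 (running +6.9547)
  i=2: -2.1940·-3.3454 − -1.7194·2.1124 = +10.9719 (running +17.9266)
  i=3: -1.7194·0.8158 − 2.4450·-3.3454 = +6.7767 (running +24.7032)
Area = |Σ|/2 = |24.7032|/2 = 12.3516

Area at t=0.468: 12.3516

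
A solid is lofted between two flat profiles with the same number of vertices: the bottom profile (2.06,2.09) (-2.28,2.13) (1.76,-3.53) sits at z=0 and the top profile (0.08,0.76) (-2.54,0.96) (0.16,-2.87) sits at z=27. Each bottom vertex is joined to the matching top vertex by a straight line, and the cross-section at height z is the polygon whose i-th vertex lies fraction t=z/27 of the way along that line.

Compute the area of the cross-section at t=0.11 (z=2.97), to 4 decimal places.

Area at t=0.11: 11.2169

Cross-section at t=0.11: each vertex is (1-t)·p0[i] + t·p1[i].
  v1: (1-0.11)·(2.06,2.09) + 0.11·(0.08,0.76) = (1.8422,1.9437)
  v2: (1-0.11)·(-2.28,2.13) + 0.11·(-2.54,0.96) = (-2.3086,2.0013)
  v3: (1-0.11)·(1.76,-3.53) + 0.11·(0.16,-2.87) = (1.5840,-3.4574)
Shoelace sum Σ(x_i·y_{i+1} − x_{i+1}·y_i):
  i=1: 1.8422·2.0013 − -2.3086·1.9437 = +8.1740 (running +8.1740)
  i=2: -2.3086·-3.4574 − 1.5840·2.0013 = +4.8117 (running +12.9857)
  i=3: 1.5840·1.9437 − 1.8422·-3.4574 = +9.4480 (running +22.4338)
Area = |Σ|/2 = |22.4338|/2 = 11.2169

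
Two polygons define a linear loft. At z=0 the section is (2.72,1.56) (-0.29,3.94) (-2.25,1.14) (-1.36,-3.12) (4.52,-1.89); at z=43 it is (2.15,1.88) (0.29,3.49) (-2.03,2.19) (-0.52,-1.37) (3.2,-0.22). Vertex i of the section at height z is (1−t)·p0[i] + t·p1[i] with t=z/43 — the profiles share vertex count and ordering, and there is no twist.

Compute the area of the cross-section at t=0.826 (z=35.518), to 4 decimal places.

Cross-section at t=0.826: each vertex is (1-t)·p0[i] + t·p1[i].
  v1: (1-0.826)·(2.72,1.56) + 0.826·(2.15,1.88) = (2.2492,1.8243)
  v2: (1-0.826)·(-0.29,3.94) + 0.826·(0.29,3.49) = (0.1891,3.5683)
  v3: (1-0.826)·(-2.25,1.14) + 0.826·(-2.03,2.19) = (-2.0683,2.0073)
  v4: (1-0.826)·(-1.36,-3.12) + 0.826·(-0.52,-1.37) = (-0.6662,-1.6745)
  v5: (1-0.826)·(4.52,-1.89) + 0.826·(3.2,-0.22) = (3.4297,-0.5106)
Shoelace sum Σ(x_i·y_{i+1} − x_{i+1}·y_i):
  i=1: 2.2492·3.5683 − 0.1891·1.8243 = +7.6808 (running +7.6808)
  i=2: 0.1891·2.0073 − -2.0683·3.5683 = +7.7598 (running +15.4406)
  i=3: -2.0683·-1.6745 − -0.6662·2.0073 = +4.8005 (running +20.2411)
  i=4: -0.6662·-0.5106 − 3.4297·-1.6745 = +6.0831 (running +26.3242)
  i=5: 3.4297·1.8243 − 2.2492·-0.5106 = +7.4052 (running +33.7295)
Area = |Σ|/2 = |33.7295|/2 = 16.8647

Area at t=0.826: 16.8647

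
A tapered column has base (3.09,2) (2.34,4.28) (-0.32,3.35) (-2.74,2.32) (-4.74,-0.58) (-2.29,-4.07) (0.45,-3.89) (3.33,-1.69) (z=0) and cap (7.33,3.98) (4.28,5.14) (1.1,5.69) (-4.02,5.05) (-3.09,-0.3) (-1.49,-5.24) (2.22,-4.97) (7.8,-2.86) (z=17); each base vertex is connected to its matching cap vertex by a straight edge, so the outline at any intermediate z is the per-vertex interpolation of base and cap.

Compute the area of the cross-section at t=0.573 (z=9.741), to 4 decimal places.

Cross-section at t=0.573: each vertex is (1-t)·p0[i] + t·p1[i].
  v1: (1-0.573)·(3.09,2) + 0.573·(7.33,3.98) = (5.5195,3.1345)
  v2: (1-0.573)·(2.34,4.28) + 0.573·(4.28,5.14) = (3.4516,4.7728)
  v3: (1-0.573)·(-0.32,3.35) + 0.573·(1.1,5.69) = (0.4937,4.6908)
  v4: (1-0.573)·(-2.74,2.32) + 0.573·(-4.02,5.05) = (-3.4734,3.8843)
  v5: (1-0.573)·(-4.74,-0.58) + 0.573·(-3.09,-0.3) = (-3.7946,-0.4196)
  v6: (1-0.573)·(-2.29,-4.07) + 0.573·(-1.49,-5.24) = (-1.8316,-4.7404)
  v7: (1-0.573)·(0.45,-3.89) + 0.573·(2.22,-4.97) = (1.4642,-4.5088)
  v8: (1-0.573)·(3.33,-1.69) + 0.573·(7.8,-2.86) = (5.8913,-2.3604)
Shoelace sum Σ(x_i·y_{i+1} − x_{i+1}·y_i):
  i=1: 5.5195·4.7728 − 3.4516·3.1345 = +15.5242 (running +15.5242)
  i=2: 3.4516·4.6908 − 0.4937·4.7728 = +13.8348 (running +29.3590)
  i=3: 0.4937·3.8843 − -3.4734·4.6908 = +18.2108 (running +47.5698)
  i=4: -3.4734·-0.4196 − -3.7946·3.8843 = +16.1964 (running +63.7663)
  i=5: -3.7946·-4.7404 − -1.8316·-0.4196 = +17.2193 (running +80.9855)
  i=6: -1.8316·-4.5088 − 1.4642·-4.7404 = +15.1993 (running +96.1849)
  i=7: 1.4642·-2.3604 − 5.8913·-4.5088 = +23.1068 (running +119.2917)
  i=8: 5.8913·3.1345 − 5.5195·-2.3604 = +31.4949 (running +150.7866)
Area = |Σ|/2 = |150.7866|/2 = 75.3933

Area at t=0.573: 75.3933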